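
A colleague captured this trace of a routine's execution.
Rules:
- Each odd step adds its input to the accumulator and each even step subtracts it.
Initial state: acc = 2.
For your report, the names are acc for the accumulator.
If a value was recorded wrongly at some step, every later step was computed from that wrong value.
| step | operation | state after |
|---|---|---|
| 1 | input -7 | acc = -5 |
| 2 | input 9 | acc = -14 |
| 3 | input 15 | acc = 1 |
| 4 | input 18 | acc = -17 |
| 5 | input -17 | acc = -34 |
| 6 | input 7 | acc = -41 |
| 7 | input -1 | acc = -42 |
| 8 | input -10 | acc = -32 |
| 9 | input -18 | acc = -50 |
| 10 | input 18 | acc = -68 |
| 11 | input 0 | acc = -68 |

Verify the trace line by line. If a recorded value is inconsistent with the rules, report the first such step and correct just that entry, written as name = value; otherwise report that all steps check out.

no error

Step 1: acc = 2 + -7 = -5 — checks out.
Step 2: acc = -5 - 9 = -14 — confirmed correct.
Step 3: acc = -14 + 15 = 1 — in agreement.
Step 4: acc = 1 - 18 = -17 — same as recorded.
Step 5: acc = -17 + -17 = -34 — in agreement.
Step 6: acc = -34 - 7 = -41 — confirmed correct.
Step 7: acc = -41 + -1 = -42 — exactly as logged.
Step 8: acc = -42 - -10 = -32 — in agreement.
Step 9: acc = -32 + -18 = -50 — in agreement.
Step 10: acc = -50 - 18 = -68 — no discrepancy.
Step 11: acc = -68 + 0 = -68 — confirmed correct.
The recomputation confirms every line.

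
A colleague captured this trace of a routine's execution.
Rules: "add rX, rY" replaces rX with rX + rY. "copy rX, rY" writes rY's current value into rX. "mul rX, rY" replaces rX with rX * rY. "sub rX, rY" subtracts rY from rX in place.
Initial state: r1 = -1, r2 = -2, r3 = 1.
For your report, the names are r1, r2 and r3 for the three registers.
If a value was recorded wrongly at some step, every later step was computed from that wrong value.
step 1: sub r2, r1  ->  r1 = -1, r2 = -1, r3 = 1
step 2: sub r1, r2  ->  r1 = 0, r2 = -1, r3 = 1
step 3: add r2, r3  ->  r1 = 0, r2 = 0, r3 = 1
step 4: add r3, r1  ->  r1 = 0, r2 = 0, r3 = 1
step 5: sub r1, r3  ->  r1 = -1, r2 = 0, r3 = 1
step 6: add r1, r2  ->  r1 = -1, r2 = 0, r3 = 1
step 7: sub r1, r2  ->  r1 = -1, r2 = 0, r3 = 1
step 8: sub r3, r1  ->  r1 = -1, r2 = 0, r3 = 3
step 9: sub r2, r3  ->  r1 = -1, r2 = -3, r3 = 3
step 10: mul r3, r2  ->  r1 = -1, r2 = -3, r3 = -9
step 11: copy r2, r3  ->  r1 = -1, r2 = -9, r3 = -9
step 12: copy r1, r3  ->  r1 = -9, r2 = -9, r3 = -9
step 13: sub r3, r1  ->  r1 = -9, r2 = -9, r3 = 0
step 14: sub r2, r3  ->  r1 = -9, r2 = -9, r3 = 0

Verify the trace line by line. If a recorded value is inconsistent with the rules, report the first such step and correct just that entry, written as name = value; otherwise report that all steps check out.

step 1: r2 = -2 - -1 = -1 -> matches
step 2: r1 = -1 - -1 = 0 -> agrees with the trace
step 3: r2 = -1 + 1 = 0 -> confirmed correct
step 4: r3 = 1 + 0 = 1 -> verified
step 5: r1 = 0 - 1 = -1 -> no discrepancy
step 6: r1 = -1 + 0 = -1 -> confirmed correct
step 7: r1 = -1 - 0 = -1 -> exactly as logged
step 8: r3 = 1 - -1 = 2 -> a discrepancy with the trace
The audit stops at step 8: the recorded entry is wrong and should be r3 = 2.

step 8, r3 = 2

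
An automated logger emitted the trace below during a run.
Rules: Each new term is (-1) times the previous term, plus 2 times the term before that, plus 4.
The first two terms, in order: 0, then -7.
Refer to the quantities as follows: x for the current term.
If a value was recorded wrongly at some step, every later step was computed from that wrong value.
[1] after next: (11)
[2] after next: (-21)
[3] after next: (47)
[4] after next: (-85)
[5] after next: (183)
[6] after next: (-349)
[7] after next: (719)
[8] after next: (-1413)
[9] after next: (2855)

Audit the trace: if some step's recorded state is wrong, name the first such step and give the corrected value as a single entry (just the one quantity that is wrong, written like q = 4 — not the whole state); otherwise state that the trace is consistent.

no error

1. x = -1*(-7) + (2)*(0) + (4) = 11 (checks out)
2. x = -1*(11) + (2)*(-7) + (4) = -21 (confirmed correct)
3. x = -1*(-21) + (2)*(11) + (4) = 47 (matches)
4. x = -1*(47) + (2)*(-21) + (4) = -85 (checks out)
5. x = -1*(-85) + (2)*(47) + (4) = 183 (agrees with the trace)
6. x = -1*(183) + (2)*(-85) + (4) = -349 (checks out)
7. x = -1*(-349) + (2)*(183) + (4) = 719 (matches)
8. x = -1*(719) + (2)*(-349) + (4) = -1413 (verified)
9. x = -1*(-1413) + (2)*(719) + (4) = 2855 (checks out)
No step deviates from the rules.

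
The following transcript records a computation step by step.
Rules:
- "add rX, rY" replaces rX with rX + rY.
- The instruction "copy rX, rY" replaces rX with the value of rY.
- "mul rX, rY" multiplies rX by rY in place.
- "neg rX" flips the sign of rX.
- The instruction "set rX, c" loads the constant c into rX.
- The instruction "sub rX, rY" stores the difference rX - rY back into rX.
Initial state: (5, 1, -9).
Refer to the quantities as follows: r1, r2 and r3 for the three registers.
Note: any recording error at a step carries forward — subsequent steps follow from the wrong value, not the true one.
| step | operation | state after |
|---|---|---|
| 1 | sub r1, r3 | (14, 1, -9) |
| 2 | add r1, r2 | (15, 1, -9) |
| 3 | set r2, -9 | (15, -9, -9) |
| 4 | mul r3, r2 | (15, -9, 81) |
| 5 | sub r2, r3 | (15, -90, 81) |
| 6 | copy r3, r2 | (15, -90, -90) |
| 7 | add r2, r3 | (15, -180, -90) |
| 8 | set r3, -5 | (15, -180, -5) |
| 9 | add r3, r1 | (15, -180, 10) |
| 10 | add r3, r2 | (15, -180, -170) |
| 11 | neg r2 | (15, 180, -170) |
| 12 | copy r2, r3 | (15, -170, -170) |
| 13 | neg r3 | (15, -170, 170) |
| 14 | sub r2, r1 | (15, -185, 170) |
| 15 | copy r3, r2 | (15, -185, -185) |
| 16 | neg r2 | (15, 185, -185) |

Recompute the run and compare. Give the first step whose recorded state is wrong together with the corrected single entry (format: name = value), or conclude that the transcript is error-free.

no error

step 1: r1 = 5 - -9 = 14 -> consistent with the transcript
step 2: r1 = 14 + 1 = 15 -> in agreement
step 3: r2 = -9 -> consistent with the transcript
step 4: r3 = -9 * -9 = 81 -> exactly as logged
step 5: r2 = -9 - 81 = -90 -> confirmed correct
step 6: r3 = -90 -> verified
step 7: r2 = -90 + -90 = -180 -> no discrepancy
step 8: r3 = -5 -> consistent with the transcript
step 9: r3 = -5 + 15 = 10 -> matches
step 10: r3 = 10 + -180 = -170 -> consistent with the transcript
step 11: r2 = -(-180) = 180 -> checks out
step 12: r2 = -170 -> in agreement
step 13: r3 = -(-170) = 170 -> matches
step 14: r2 = -170 - 15 = -185 -> confirmed correct
step 15: r3 = -185 -> confirmed correct
step 16: r2 = -(-185) = 185 -> no discrepancy
The recomputation confirms every line.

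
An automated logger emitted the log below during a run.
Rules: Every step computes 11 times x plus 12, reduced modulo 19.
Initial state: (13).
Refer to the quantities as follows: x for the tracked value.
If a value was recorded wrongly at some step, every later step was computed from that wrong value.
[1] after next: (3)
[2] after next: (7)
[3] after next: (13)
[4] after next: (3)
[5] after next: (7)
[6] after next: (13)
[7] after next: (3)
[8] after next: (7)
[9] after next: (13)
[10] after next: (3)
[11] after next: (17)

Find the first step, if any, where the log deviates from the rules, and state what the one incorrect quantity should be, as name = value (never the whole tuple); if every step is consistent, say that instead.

step 11, x = 7

Step 1: x = (11*13 + 12) mod 19 = 3 — in agreement.
Step 2: x = (11*3 + 12) mod 19 = 7 — in agreement.
Step 3: x = (11*7 + 12) mod 19 = 13 — consistent with the log.
Step 4: x = (11*13 + 12) mod 19 = 3 — agrees with the log.
Step 5: x = (11*3 + 12) mod 19 = 7 — same as recorded.
Step 6: x = (11*7 + 12) mod 19 = 13 — checks out.
Step 7: x = (11*13 + 12) mod 19 = 3 — confirmed correct.
Step 8: x = (11*3 + 12) mod 19 = 7 — no discrepancy.
Step 9: x = (11*7 + 12) mod 19 = 13 — in agreement.
Step 10: x = (11*13 + 12) mod 19 = 3 — exactly as logged.
Step 11: x = (11*3 + 12) mod 19 = 7 — this is not what the log shows.
So the first discrepancy is step 11, where the right value is x = 7.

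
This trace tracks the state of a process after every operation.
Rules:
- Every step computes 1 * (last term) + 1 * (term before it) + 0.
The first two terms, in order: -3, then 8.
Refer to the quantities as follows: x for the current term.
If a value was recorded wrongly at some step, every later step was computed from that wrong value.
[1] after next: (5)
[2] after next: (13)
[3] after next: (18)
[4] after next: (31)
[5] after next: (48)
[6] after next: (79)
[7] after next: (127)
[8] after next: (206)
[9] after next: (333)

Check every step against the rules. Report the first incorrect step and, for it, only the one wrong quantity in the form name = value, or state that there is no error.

step 5, x = 49

Step 1: x = 1*(8) + (1)*(-3) + (0) = 5 — exactly as logged.
Step 2: x = 1*(5) + (1)*(8) + (0) = 13 — exactly as logged.
Step 3: x = 1*(13) + (1)*(5) + (0) = 18 — exactly as logged.
Step 4: x = 1*(18) + (1)*(13) + (0) = 31 — agrees with the trace.
Step 5: x = 1*(31) + (1)*(18) + (0) = 49 — a discrepancy with the trace.
First deviation found at step 5; the corrected entry is x = 49.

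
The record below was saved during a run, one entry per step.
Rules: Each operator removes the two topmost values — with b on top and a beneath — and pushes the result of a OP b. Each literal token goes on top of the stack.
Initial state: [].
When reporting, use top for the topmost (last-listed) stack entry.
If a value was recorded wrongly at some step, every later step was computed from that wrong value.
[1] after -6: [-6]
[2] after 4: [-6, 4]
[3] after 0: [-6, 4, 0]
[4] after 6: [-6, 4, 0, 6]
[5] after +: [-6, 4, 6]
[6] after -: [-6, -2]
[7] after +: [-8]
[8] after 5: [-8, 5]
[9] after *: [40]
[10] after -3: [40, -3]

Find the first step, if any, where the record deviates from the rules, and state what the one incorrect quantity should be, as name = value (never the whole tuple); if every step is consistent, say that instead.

Recomputing the run from the initial state:
step 1: [-6]
step 2: [-6, 4]
step 3: [-6, 4, 0]
step 4: [-6, 4, 0, 6]
step 5: [-6, 4, 6]
step 6: [-6, -2]
step 7: [-8]
step 8: [-8, 5]
step 9: [-40]
step 10: [-40, -3]
The first disagreement with the record is at step 9, where the value should be top = -40.

step 9, top = -40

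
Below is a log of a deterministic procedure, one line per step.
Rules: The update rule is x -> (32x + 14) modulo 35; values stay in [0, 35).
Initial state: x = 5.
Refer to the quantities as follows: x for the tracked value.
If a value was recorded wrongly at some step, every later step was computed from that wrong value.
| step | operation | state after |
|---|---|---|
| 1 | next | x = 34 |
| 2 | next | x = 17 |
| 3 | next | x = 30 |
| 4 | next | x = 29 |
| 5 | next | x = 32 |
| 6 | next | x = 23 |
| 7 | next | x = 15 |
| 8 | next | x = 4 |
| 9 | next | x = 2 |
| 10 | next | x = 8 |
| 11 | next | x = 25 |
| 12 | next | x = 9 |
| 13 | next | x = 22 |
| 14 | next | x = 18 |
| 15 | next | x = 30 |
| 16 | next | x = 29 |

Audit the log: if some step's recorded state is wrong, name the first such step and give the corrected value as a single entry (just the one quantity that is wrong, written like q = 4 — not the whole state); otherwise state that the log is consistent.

step 3, x = 33

Recomputing the run from the initial state:
step 1: x = 34
step 2: x = 17
step 3: x = 33
step 4: x = 20
step 5: x = 24
step 6: x = 12
step 7: x = 13
step 8: x = 10
step 9: x = 19
step 10: x = 27
step 11: x = 3
step 12: x = 5
step 13: x = 34
step 14: x = 17
step 15: x = 33
step 16: x = 20
The first disagreement with the log is at step 3, where the value should be x = 33.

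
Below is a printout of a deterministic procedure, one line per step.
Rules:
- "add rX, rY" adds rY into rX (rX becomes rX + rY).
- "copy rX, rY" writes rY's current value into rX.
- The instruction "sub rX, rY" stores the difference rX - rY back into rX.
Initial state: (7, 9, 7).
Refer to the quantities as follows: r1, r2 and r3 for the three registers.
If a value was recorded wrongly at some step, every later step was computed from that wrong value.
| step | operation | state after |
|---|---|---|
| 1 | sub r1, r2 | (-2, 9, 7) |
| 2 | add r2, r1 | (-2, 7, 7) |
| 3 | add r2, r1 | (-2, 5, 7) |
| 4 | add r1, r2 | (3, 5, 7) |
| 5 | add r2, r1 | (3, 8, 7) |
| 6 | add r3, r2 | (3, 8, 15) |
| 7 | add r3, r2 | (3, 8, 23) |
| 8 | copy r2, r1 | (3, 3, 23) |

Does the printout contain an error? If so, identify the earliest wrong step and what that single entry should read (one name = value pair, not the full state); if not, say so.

no error

Step 1: r1 = 7 - 9 = -2 — exactly as logged.
Step 2: r2 = 9 + -2 = 7 — consistent with the printout.
Step 3: r2 = 7 + -2 = 5 — no discrepancy.
Step 4: r1 = -2 + 5 = 3 — confirmed correct.
Step 5: r2 = 5 + 3 = 8 — checks out.
Step 6: r3 = 7 + 8 = 15 — agrees with the printout.
Step 7: r3 = 15 + 8 = 23 — in agreement.
Step 8: r2 = 3 — consistent with the printout.
All entries verified; no error found.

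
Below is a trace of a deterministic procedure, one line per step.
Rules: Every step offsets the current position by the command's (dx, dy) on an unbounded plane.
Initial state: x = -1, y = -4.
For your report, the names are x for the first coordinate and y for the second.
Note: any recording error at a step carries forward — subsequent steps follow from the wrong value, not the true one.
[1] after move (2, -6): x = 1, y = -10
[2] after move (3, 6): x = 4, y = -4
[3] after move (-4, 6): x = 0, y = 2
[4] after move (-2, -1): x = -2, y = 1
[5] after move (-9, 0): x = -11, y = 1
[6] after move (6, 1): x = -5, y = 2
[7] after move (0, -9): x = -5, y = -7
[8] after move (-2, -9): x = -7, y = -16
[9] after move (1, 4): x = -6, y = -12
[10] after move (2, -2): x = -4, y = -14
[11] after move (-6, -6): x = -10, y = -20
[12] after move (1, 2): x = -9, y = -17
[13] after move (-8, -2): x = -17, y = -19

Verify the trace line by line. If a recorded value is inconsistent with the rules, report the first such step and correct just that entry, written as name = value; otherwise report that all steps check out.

Recomputing the run from the initial state:
step 1: x = 1, y = -10
step 2: x = 4, y = -4
step 3: x = 0, y = 2
step 4: x = -2, y = 1
step 5: x = -11, y = 1
step 6: x = -5, y = 2
step 7: x = -5, y = -7
step 8: x = -7, y = -16
step 9: x = -6, y = -12
step 10: x = -4, y = -14
step 11: x = -10, y = -20
step 12: x = -9, y = -18
step 13: x = -17, y = -20
The first disagreement with the trace is at step 12, where the value should be y = -18.

step 12, y = -18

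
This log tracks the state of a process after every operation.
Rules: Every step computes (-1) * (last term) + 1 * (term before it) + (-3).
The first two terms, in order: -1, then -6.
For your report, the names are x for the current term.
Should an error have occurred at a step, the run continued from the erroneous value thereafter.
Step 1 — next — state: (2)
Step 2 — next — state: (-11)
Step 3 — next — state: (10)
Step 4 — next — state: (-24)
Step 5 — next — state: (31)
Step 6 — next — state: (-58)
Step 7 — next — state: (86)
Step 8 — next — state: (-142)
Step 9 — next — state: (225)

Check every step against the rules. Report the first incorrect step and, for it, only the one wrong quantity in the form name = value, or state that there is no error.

step 1: x = -1*(-6) + (1)*(-1) + (-3) = 2 -> same as recorded
step 2: x = -1*(2) + (1)*(-6) + (-3) = -11 -> confirmed correct
step 3: x = -1*(-11) + (1)*(2) + (-3) = 10 -> agrees with the log
step 4: x = -1*(10) + (1)*(-11) + (-3) = -24 -> in agreement
step 5: x = -1*(-24) + (1)*(10) + (-3) = 31 -> verified
step 6: x = -1*(31) + (1)*(-24) + (-3) = -58 -> in agreement
step 7: x = -1*(-58) + (1)*(31) + (-3) = 86 -> exactly as logged
step 8: x = -1*(86) + (1)*(-58) + (-3) = -147 -> the entry is off here
So the first discrepancy is step 8, where the right value is x = -147.

step 8, x = -147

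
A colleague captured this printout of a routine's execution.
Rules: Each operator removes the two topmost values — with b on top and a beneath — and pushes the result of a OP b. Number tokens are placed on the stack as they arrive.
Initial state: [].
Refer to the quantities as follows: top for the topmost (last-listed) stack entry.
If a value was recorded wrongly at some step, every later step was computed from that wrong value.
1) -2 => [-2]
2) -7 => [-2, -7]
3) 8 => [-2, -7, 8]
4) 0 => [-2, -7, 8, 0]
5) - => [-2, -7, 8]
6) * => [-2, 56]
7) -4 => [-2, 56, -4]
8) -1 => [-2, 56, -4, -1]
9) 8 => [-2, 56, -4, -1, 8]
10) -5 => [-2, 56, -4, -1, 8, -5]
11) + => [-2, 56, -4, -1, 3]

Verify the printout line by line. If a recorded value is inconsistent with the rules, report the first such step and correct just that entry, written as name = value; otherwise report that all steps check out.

step 1: push -2: top = -2 -> confirmed correct
step 2: push -7: top = -7 -> checks out
step 3: push 8: top = 8 -> exactly as logged
step 4: push 0: top = 0 -> in agreement
step 5: 8 - 0 = 8 -> agrees with the printout
step 6: -7 * 8 = -56 -> the entry is off here
That makes step 6 the first incorrect line — top = -56 is what it should show.

step 6, top = -56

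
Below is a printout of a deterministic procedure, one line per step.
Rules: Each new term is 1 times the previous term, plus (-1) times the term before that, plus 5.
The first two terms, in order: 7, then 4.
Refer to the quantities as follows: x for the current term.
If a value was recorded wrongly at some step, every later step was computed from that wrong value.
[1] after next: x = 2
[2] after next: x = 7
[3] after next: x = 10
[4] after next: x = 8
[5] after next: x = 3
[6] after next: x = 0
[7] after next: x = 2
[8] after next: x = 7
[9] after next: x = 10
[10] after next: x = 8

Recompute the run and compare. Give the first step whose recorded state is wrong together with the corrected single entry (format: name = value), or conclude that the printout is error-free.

Recomputing the run from the initial state:
step 1: x = 2
step 2: x = 3
step 3: x = 6
step 4: x = 8
step 5: x = 7
step 6: x = 4
step 7: x = 2
step 8: x = 3
step 9: x = 6
step 10: x = 8
The first disagreement with the printout is at step 2, where the value should be x = 3.

step 2, x = 3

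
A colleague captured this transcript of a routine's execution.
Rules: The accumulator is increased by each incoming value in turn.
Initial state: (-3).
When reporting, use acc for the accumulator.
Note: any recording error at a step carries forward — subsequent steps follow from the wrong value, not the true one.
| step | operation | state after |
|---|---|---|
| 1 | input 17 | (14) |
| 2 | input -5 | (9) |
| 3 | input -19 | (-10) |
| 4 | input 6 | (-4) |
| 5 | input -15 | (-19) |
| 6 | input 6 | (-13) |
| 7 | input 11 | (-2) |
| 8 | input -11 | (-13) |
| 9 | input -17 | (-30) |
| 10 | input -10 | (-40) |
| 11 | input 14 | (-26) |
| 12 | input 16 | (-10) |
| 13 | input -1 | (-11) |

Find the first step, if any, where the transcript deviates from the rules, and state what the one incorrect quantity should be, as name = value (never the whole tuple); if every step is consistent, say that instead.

no error

step 1: acc = -3 + 17 = 14 -> consistent with the transcript
step 2: acc = 14 + -5 = 9 -> no discrepancy
step 3: acc = 9 + -19 = -10 -> verified
step 4: acc = -10 + 6 = -4 -> confirmed correct
step 5: acc = -4 + -15 = -19 -> exactly as logged
step 6: acc = -19 + 6 = -13 -> same as recorded
step 7: acc = -13 + 11 = -2 -> same as recorded
step 8: acc = -2 + -11 = -13 -> consistent with the transcript
step 9: acc = -13 + -17 = -30 -> confirmed correct
step 10: acc = -30 + -10 = -40 -> checks out
step 11: acc = -40 + 14 = -26 -> verified
step 12: acc = -26 + 16 = -10 -> agrees with the transcript
step 13: acc = -10 + -1 = -11 -> matches
All steps check out; nothing to correct.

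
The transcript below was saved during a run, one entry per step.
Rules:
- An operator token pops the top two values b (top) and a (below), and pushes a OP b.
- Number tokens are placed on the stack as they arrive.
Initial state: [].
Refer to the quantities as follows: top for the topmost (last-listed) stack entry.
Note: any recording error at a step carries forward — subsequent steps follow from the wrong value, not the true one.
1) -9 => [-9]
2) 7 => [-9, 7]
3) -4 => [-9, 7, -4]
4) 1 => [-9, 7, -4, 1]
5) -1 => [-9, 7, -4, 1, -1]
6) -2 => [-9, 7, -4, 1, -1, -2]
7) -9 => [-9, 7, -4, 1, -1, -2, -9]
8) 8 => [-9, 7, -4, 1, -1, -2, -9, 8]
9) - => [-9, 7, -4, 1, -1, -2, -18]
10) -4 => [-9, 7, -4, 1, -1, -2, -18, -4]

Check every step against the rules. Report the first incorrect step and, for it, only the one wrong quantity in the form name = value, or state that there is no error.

step 1: push -9: top = -9 -> checks out
step 2: push 7: top = 7 -> consistent with the transcript
step 3: push -4: top = -4 -> no discrepancy
step 4: push 1: top = 1 -> checks out
step 5: push -1: top = -1 -> checks out
step 6: push -2: top = -2 -> matches
step 7: push -9: top = -9 -> agrees with the transcript
step 8: push 8: top = 8 -> in agreement
step 9: -9 - 8 = -17 -> a discrepancy with the transcript
The earliest wrong entry is at step 9: it should read top = -17.

step 9, top = -17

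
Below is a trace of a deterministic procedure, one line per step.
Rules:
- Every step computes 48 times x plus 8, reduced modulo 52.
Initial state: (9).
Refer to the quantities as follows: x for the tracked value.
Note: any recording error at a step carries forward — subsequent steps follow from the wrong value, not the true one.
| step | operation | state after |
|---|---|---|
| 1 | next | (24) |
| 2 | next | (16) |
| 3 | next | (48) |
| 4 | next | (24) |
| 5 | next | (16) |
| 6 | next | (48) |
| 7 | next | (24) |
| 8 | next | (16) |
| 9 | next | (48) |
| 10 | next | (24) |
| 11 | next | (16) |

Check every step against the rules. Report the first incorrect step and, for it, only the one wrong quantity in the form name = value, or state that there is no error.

no error

step 1: x = (48*9 + 8) mod 52 = 24 -> confirmed correct
step 2: x = (48*24 + 8) mod 52 = 16 -> verified
step 3: x = (48*16 + 8) mod 52 = 48 -> same as recorded
step 4: x = (48*48 + 8) mod 52 = 24 -> no discrepancy
step 5: x = (48*24 + 8) mod 52 = 16 -> matches
step 6: x = (48*16 + 8) mod 52 = 48 -> agrees with the trace
step 7: x = (48*48 + 8) mod 52 = 24 -> agrees with the trace
step 8: x = (48*24 + 8) mod 52 = 16 -> in agreement
step 9: x = (48*16 + 8) mod 52 = 48 -> confirmed correct
step 10: x = (48*48 + 8) mod 52 = 24 -> agrees with the trace
step 11: x = (48*24 + 8) mod 52 = 16 -> confirmed correct
All steps check out; nothing to correct.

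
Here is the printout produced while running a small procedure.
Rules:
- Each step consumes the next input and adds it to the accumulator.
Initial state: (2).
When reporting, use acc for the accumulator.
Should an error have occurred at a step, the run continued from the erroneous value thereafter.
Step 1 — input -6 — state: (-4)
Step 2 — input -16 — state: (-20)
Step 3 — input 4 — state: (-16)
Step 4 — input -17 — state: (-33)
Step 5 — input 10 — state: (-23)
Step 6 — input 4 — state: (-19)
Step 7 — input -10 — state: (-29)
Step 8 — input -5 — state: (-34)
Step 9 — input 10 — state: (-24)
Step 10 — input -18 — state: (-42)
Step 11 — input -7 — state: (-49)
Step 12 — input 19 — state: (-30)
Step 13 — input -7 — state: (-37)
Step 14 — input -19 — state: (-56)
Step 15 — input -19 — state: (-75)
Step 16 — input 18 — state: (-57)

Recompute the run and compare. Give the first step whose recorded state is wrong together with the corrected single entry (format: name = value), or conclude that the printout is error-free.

step 1: acc = 2 + -6 = -4 -> checks out
step 2: acc = -4 + -16 = -20 -> matches
step 3: acc = -20 + 4 = -16 -> same as recorded
step 4: acc = -16 + -17 = -33 -> no discrepancy
step 5: acc = -33 + 10 = -23 -> agrees with the printout
step 6: acc = -23 + 4 = -19 -> agrees with the printout
step 7: acc = -19 + -10 = -29 -> confirmed correct
step 8: acc = -29 + -5 = -34 -> agrees with the printout
step 9: acc = -34 + 10 = -24 -> same as recorded
step 10: acc = -24 + -18 = -42 -> agrees with the printout
step 11: acc = -42 + -7 = -49 -> consistent with the printout
step 12: acc = -49 + 19 = -30 -> agrees with the printout
step 13: acc = -30 + -7 = -37 -> same as recorded
step 14: acc = -37 + -19 = -56 -> consistent with the printout
step 15: acc = -56 + -19 = -75 -> in agreement
step 16: acc = -75 + 18 = -57 -> consistent with the printout
The recomputation confirms every line.

no error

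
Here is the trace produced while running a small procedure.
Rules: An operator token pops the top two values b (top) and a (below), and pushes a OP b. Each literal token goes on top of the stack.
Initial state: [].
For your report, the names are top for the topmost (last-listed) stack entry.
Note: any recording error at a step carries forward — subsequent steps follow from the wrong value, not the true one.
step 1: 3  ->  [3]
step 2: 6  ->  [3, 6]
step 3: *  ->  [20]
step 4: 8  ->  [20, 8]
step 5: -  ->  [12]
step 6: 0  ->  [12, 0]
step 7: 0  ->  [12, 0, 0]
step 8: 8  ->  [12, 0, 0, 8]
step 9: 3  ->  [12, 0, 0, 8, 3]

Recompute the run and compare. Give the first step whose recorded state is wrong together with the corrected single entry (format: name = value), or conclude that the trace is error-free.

step 3, top = 18

step 1: push 3: top = 3 -> agrees with the trace
step 2: push 6: top = 6 -> checks out
step 3: 3 * 6 = 18 -> first mismatch against the trace
So the first discrepancy is step 3, where the right value is top = 18.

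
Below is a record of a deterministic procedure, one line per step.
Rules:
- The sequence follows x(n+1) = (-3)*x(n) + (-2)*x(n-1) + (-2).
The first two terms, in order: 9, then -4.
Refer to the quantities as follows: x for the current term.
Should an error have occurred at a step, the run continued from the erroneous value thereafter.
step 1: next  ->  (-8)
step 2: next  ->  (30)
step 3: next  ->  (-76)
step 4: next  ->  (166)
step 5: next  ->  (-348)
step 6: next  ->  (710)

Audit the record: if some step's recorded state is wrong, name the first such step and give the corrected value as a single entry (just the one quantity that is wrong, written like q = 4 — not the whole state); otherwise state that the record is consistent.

no error

1. x = -3*(-4) + (-2)*(9) + (-2) = -8 (exactly as logged)
2. x = -3*(-8) + (-2)*(-4) + (-2) = 30 (no discrepancy)
3. x = -3*(30) + (-2)*(-8) + (-2) = -76 (matches)
4. x = -3*(-76) + (-2)*(30) + (-2) = 166 (in agreement)
5. x = -3*(166) + (-2)*(-76) + (-2) = -348 (same as recorded)
6. x = -3*(-348) + (-2)*(166) + (-2) = 710 (same as recorded)
All steps check out; nothing to correct.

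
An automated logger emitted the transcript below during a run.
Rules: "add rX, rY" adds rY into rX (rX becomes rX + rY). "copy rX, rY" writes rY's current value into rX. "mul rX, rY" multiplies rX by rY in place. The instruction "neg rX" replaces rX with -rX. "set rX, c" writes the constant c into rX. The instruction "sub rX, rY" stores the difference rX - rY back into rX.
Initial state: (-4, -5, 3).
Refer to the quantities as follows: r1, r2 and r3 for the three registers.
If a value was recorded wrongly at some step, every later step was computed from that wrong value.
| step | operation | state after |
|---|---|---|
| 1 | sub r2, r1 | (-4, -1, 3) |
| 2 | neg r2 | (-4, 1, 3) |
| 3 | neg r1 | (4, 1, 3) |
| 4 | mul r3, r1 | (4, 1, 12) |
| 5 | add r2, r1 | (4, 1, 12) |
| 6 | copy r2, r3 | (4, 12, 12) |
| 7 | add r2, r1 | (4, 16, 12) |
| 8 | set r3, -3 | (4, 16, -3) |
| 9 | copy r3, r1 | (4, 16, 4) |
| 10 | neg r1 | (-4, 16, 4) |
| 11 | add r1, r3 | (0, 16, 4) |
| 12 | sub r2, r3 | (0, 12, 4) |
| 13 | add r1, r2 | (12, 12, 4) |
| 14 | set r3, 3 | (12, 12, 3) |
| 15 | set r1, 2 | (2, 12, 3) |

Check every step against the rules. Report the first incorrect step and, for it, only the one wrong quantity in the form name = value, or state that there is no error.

step 1: r2 = -5 - -4 = -1 -> confirmed correct
step 2: r2 = -(-1) = 1 -> verified
step 3: r1 = -(-4) = 4 -> confirmed correct
step 4: r3 = 3 * 4 = 12 -> matches
step 5: r2 = 1 + 4 = 5 -> not what was recorded
The audit stops at step 5: the recorded entry is wrong and should be r2 = 5.

step 5, r2 = 5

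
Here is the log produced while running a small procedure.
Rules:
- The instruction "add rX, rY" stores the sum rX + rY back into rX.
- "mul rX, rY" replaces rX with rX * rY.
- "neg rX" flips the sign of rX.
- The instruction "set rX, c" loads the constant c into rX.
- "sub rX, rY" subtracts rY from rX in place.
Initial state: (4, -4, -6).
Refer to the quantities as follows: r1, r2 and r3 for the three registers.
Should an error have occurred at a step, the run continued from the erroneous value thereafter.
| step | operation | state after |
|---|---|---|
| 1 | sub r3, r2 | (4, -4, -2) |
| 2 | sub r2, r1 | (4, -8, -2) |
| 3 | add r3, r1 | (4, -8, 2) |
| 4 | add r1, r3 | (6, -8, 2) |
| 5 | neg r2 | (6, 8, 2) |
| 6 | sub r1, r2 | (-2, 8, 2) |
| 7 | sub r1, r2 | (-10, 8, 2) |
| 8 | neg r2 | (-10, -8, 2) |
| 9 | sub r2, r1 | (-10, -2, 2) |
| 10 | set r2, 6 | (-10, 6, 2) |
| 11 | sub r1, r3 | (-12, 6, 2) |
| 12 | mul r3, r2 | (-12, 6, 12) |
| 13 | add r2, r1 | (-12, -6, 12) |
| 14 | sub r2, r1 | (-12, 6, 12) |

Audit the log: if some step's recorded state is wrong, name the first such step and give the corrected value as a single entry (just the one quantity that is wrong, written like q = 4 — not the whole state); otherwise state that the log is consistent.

Step 1: r3 = -6 - -4 = -2 — verified.
Step 2: r2 = -4 - 4 = -8 — no discrepancy.
Step 3: r3 = -2 + 4 = 2 — in agreement.
Step 4: r1 = 4 + 2 = 6 — agrees with the log.
Step 5: r2 = -(-8) = 8 — checks out.
Step 6: r1 = 6 - 8 = -2 — verified.
Step 7: r1 = -2 - 8 = -10 — same as recorded.
Step 8: r2 = -(8) = -8 — consistent with the log.
Step 9: r2 = -8 - -10 = 2 — a discrepancy with the log.
The earliest wrong entry is at step 9: it should read r2 = 2.

step 9, r2 = 2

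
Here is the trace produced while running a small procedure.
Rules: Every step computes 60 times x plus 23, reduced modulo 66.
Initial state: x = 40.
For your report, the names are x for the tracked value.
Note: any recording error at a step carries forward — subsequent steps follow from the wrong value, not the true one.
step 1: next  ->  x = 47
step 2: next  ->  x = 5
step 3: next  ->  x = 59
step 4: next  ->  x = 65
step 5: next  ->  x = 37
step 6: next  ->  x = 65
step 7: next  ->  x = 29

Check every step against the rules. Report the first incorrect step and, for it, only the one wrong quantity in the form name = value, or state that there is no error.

step 5, x = 29

step 1: x = (60*40 + 23) mod 66 = 47 -> exactly as logged
step 2: x = (60*47 + 23) mod 66 = 5 -> no discrepancy
step 3: x = (60*5 + 23) mod 66 = 59 -> exactly as logged
step 4: x = (60*59 + 23) mod 66 = 65 -> exactly as logged
step 5: x = (60*65 + 23) mod 66 = 29 -> the entry is off here
Conclusion: step 5 carries the first error; the entry should be x = 29.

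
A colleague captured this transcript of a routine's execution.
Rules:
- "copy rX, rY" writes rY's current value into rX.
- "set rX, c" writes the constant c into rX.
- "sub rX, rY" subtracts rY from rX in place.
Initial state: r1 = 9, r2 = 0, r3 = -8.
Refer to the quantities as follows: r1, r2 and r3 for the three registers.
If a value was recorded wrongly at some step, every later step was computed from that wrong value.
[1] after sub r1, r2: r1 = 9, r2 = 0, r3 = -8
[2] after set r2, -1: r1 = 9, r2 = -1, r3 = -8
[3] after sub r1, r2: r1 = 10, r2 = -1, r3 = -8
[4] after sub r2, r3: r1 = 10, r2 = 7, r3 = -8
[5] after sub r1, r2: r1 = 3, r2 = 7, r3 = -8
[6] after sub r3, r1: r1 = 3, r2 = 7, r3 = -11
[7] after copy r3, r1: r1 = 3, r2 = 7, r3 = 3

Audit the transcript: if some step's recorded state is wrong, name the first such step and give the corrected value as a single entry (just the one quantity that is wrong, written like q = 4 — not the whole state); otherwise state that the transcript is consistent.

no error

Step 1: r1 = 9 - 0 = 9 — checks out.
Step 2: r2 = -1 — same as recorded.
Step 3: r1 = 9 - -1 = 10 — agrees with the transcript.
Step 4: r2 = -1 - -8 = 7 — consistent with the transcript.
Step 5: r1 = 10 - 7 = 3 — agrees with the transcript.
Step 6: r3 = -8 - 3 = -11 — exactly as logged.
Step 7: r3 = 3 — consistent with the transcript.
No step deviates from the rules.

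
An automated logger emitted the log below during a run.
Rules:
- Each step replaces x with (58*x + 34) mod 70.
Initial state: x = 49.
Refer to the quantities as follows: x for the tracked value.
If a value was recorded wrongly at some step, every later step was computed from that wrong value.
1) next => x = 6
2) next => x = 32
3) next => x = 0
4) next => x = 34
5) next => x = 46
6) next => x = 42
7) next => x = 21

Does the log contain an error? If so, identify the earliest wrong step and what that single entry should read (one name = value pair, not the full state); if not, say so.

step 1: x = (58*49 + 34) mod 70 = 6 -> agrees with the log
step 2: x = (58*6 + 34) mod 70 = 32 -> confirmed correct
step 3: x = (58*32 + 34) mod 70 = 0 -> same as recorded
step 4: x = (58*0 + 34) mod 70 = 34 -> in agreement
step 5: x = (58*34 + 34) mod 70 = 46 -> checks out
step 6: x = (58*46 + 34) mod 70 = 42 -> matches
step 7: x = (58*42 + 34) mod 70 = 20 -> first mismatch against the log
First incorrect step: 7; the correct value is x = 20.

step 7, x = 20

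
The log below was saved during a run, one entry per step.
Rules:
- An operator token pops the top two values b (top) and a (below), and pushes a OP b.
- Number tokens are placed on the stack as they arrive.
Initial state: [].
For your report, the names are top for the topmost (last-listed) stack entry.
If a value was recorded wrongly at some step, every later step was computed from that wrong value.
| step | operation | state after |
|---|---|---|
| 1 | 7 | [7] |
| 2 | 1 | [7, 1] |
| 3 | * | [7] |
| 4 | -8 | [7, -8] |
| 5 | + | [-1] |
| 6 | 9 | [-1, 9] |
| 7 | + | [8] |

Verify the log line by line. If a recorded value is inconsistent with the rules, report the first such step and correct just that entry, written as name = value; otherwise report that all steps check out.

Recomputing the run from the initial state:
step 1: [7]
step 2: [7, 1]
step 3: [7]
step 4: [7, -8]
step 5: [-1]
step 6: [-1, 9]
step 7: [8]
This matches the log at every step.

no error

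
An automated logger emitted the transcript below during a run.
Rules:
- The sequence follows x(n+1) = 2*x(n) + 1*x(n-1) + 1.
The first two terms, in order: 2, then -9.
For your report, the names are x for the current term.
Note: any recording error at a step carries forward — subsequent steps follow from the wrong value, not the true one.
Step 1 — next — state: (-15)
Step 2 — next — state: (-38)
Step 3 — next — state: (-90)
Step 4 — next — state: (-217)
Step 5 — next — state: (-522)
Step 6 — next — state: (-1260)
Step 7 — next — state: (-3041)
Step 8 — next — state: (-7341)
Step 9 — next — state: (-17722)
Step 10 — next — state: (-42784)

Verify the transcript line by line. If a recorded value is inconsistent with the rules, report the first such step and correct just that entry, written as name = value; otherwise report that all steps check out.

step 5, x = -523

1. x = 2*(-9) + (1)*(2) + (1) = -15 (in agreement)
2. x = 2*(-15) + (1)*(-9) + (1) = -38 (verified)
3. x = 2*(-38) + (1)*(-15) + (1) = -90 (matches)
4. x = 2*(-90) + (1)*(-38) + (1) = -217 (consistent with the transcript)
5. x = 2*(-217) + (1)*(-90) + (1) = -523 (the recorded entry deviates here)
So the first discrepancy is step 5, where the right value is x = -523.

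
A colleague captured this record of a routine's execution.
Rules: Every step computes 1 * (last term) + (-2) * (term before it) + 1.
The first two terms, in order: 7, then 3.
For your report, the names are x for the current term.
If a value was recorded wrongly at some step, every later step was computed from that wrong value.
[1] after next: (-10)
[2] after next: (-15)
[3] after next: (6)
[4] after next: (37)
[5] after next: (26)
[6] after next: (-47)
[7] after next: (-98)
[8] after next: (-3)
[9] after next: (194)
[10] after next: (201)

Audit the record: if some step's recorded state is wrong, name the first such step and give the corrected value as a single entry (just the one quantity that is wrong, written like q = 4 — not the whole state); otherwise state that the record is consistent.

no error

Step 1: x = 1*(3) + (-2)*(7) + (1) = -10 — no discrepancy.
Step 2: x = 1*(-10) + (-2)*(3) + (1) = -15 — verified.
Step 3: x = 1*(-15) + (-2)*(-10) + (1) = 6 — checks out.
Step 4: x = 1*(6) + (-2)*(-15) + (1) = 37 — matches.
Step 5: x = 1*(37) + (-2)*(6) + (1) = 26 — no discrepancy.
Step 6: x = 1*(26) + (-2)*(37) + (1) = -47 — confirmed correct.
Step 7: x = 1*(-47) + (-2)*(26) + (1) = -98 — exactly as logged.
Step 8: x = 1*(-98) + (-2)*(-47) + (1) = -3 — same as recorded.
Step 9: x = 1*(-3) + (-2)*(-98) + (1) = 194 — exactly as logged.
Step 10: x = 1*(194) + (-2)*(-3) + (1) = 201 — agrees with the record.
Every step is consistent.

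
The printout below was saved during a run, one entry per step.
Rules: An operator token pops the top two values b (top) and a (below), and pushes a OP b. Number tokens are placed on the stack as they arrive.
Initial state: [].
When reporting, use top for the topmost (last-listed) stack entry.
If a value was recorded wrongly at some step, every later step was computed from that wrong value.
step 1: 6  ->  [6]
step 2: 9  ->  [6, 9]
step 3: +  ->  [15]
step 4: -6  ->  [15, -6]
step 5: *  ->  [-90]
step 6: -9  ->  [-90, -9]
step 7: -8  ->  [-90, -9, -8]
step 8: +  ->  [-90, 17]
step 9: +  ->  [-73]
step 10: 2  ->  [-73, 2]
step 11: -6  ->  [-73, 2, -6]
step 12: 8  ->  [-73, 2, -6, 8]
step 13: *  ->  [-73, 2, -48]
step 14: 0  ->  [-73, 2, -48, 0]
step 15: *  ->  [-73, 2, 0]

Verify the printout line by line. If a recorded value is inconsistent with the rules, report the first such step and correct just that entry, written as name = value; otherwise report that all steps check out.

step 8, top = -17

Recomputing the run from the initial state:
step 1: [6]
step 2: [6, 9]
step 3: [15]
step 4: [15, -6]
step 5: [-90]
step 6: [-90, -9]
step 7: [-90, -9, -8]
step 8: [-90, -17]
step 9: [-107]
step 10: [-107, 2]
step 11: [-107, 2, -6]
step 12: [-107, 2, -6, 8]
step 13: [-107, 2, -48]
step 14: [-107, 2, -48, 0]
step 15: [-107, 2, 0]
The first disagreement with the printout is at step 8, where the value should be top = -17.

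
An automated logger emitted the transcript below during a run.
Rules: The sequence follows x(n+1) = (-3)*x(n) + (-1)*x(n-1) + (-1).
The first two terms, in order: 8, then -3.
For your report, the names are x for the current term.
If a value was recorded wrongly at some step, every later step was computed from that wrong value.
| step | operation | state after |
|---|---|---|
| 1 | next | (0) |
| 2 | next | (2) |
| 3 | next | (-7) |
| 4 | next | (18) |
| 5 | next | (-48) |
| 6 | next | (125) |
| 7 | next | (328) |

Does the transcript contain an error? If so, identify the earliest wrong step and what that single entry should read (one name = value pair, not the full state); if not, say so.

step 7, x = -328

Recomputing the run from the initial state:
step 1: x = 0
step 2: x = 2
step 3: x = -7
step 4: x = 18
step 5: x = -48
step 6: x = 125
step 7: x = -328
The first disagreement with the transcript is at step 7, where the value should be x = -328.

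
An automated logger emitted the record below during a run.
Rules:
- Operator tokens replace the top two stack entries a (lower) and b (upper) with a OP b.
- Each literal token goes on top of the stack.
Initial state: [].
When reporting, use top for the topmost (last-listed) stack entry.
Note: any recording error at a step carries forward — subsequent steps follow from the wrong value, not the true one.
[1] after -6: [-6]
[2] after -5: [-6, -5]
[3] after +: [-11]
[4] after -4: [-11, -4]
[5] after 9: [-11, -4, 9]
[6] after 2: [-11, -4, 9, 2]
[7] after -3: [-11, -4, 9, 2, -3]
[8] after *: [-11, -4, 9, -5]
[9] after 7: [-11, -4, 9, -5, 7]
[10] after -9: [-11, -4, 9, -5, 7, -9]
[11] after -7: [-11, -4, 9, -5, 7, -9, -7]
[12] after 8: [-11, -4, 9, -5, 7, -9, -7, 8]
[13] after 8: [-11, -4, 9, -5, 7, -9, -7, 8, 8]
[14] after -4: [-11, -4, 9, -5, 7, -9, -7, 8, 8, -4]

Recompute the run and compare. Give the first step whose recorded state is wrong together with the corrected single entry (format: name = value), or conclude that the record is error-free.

Recomputing the run from the initial state:
step 1: [-6]
step 2: [-6, -5]
step 3: [-11]
step 4: [-11, -4]
step 5: [-11, -4, 9]
step 6: [-11, -4, 9, 2]
step 7: [-11, -4, 9, 2, -3]
step 8: [-11, -4, 9, -6]
step 9: [-11, -4, 9, -6, 7]
step 10: [-11, -4, 9, -6, 7, -9]
step 11: [-11, -4, 9, -6, 7, -9, -7]
step 12: [-11, -4, 9, -6, 7, -9, -7, 8]
step 13: [-11, -4, 9, -6, 7, -9, -7, 8, 8]
step 14: [-11, -4, 9, -6, 7, -9, -7, 8, 8, -4]
The first disagreement with the record is at step 8, where the value should be top = -6.

step 8, top = -6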